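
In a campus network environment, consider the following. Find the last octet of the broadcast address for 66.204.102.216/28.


Given: IP = 66.204.102.216, prefix = /28
Host bits = 32 - 28 = 4
Network last octet = 216 AND mask = 208
Host part size = 2^4 - 1 = 15
Broadcast last octet = 208 OR 15 = 223

223


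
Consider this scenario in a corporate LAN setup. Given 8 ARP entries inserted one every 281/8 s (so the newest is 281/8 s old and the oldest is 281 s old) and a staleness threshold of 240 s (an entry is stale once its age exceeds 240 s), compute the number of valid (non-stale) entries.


Ages are k * 281/8 s for k = 1..8 (spacing = 35.1250 s).
Entry k is valid iff k * 281/8 <= 240 iff k <= 8 * 240 / 281 = 6.8327
n_valid = floor(6.8327) = 6
(n_stale = 8 - 6 = 2)

6


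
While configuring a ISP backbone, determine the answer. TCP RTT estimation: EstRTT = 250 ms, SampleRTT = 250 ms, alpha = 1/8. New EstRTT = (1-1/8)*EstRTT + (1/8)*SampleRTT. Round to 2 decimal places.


Given: EstRTT = 250 ms, SampleRTT = 250 ms, alpha = 1/8
New EstRTT = (1 - alpha) * EstRTT + alpha * SampleRTT
(7/8) * 250 = 218.75
(1/8) * 250 = 31.25
New EstRTT = 218.75 + 31.25 = 250 ms -> 250.00 ms (2 dp)

250.00


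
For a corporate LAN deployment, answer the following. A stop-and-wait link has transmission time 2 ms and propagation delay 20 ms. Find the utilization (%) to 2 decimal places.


Given: Ttrans = 2 ms, Tprop = 20 ms
RTT = 2 * Tprop = 2 * 20 = 40 ms
U = Ttrans / (Ttrans + RTT)
U = 2 / (2 + 40)
U = 2 / 42 = 0.047619
U% = 4.76%

4.76


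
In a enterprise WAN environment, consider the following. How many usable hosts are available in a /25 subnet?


Given: subnet mask /25
Host bits = 32 - 25 = 7
Total addresses = 2^7 = 128
Usable hosts = 128 - 2 (network + broadcast) = 126

126


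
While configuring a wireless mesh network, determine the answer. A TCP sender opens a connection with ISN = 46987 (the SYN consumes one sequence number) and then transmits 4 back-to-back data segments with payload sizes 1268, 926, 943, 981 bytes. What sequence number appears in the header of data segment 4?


The SYN occupies sequence number ISN = 46987, so the first data byte is ISN + 1 = 46988.
SEQ of data segment i = (ISN + 1) + sum of payload sizes of segments 1..i-1.
Segment 1: SEQ = 46988, payload = 1268 bytes
Segment 2: SEQ = 48256, payload = 926 bytes
Segment 3: SEQ = 49182, payload = 943 bytes
Segment 4: SEQ = 50125, payload = 981 bytes
SEQ of segment 4 = 46988 + 1268 + 926 + 943 = 50125

50125


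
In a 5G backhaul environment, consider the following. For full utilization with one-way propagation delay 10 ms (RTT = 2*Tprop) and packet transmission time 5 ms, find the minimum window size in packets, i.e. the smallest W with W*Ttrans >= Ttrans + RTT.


Given: Ttrans = 5 ms, RTT = 20 ms (= 2 * Tprop, Tprop = 10 ms)
Time until first ACK returns = Ttrans + RTT = 5 + 20 = 25 ms
Need W * Ttrans >= Ttrans + RTT  ->  W >= (Ttrans + RTT) / Ttrans
(Ttrans + RTT) / Ttrans = 25 / 5 = 5
W_min = ceil(5) = 5

5


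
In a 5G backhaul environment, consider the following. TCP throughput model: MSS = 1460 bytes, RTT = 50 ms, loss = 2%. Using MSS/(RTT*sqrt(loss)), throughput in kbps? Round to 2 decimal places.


Given: MSS = 1460 bytes, RTT = 50 ms, loss = 2%
RTT in seconds = 50 / 1000 = 0.05
Loss rate = 2% = 0.02
sqrt(loss) = sqrt(0.02) = 0.141421356237
Throughput (bytes/s) = 1460 / (0.05 * 0.141421356237) = 206475.1801
Throughput (kbps) = 206475.1801 * 8 / 1000 = 1651.801441 -> 1651.80 kbps (2 dp)

1651.80


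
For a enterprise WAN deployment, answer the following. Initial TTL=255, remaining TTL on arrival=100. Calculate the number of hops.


Given: initial TTL = 255, received TTL = 100
Hops = initial TTL - received TTL
Hops = 255 - 100 = 155

155


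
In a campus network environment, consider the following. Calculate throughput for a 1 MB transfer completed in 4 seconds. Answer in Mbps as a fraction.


Given: file = 1 MB, time = 4 s
File in Mb = 1 * 8 = 8 Mb
Throughput = 8 / 4 Mbps
Throughput = 2 Mbps

2


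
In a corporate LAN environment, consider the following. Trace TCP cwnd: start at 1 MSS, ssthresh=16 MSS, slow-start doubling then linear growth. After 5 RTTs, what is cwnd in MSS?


RTT 0: cwnd = 1 MSS (initial)
RTT 1: cwnd = 2 MSS (slow start, doubled)
RTT 2: cwnd = 4 MSS (slow start, doubled)
RTT 3: cwnd = 8 MSS (slow start, doubled)
RTT 4: cwnd = 16 MSS (slow start, doubled)
RTT 5: cwnd = 17 MSS (congestion avoidance, +1)

17


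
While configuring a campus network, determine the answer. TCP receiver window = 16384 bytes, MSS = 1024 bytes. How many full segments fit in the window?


Given: RWND = 16384 bytes, MSS = 1024 bytes
Full segments = floor(RWND / MSS)
Full segments = floor(16384 / 1024)
Full segments = floor(16.0) = 16

16


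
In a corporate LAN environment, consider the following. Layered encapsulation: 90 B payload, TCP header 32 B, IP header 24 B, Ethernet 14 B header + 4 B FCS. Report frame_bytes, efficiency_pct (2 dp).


TCP segment = 90 + 32 = 122 B
IP packet = 122 + 24 = 146 B
Ethernet frame = 146 + 14 + 4 = 164 B
Efficiency = app / frame = 90 / 164 = 0.548780 = 54.8780% -> 54.88% (2 dp)

164, 54.88


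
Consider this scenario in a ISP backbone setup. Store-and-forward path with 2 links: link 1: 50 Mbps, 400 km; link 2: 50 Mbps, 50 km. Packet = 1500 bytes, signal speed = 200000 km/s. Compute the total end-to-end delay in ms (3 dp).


Packet = 1500 bytes = 12000 bits. Store-and-forward: sum (t_trans + t_prop) per link.
Link 1: t_trans = 12000/(50*10^6) s = 0.2400 ms; t_prop = 400/200000 s = 2.0000 ms; subtotal = 2.2400 ms
Link 2: t_trans = 12000/(50*10^6) s = 0.2400 ms; t_prop = 50/200000 s = 0.2500 ms; subtotal = 0.4900 ms
End-to-end = 2.2400 + 0.4900 = 2.7300 ms -> 2.730 ms (3 dp)

2.730


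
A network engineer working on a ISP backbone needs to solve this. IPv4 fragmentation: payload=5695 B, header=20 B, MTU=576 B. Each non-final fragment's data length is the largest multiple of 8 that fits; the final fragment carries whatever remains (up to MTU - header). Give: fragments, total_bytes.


Max data per non-final fragment = floor((MTU - header)/8)*8 = floor((576 - 20)/8)*8 = floor(556/8)*8 = 552 B
Final fragment needs no 8-byte alignment: it can carry up to MTU - header = 556 B
Non-final fragments needed = ceil((payload - 556) / 552) = ceil(5139/552) = ceil(9.3098) = 10
Number of fragments = 10 + 1 = 11
Fragment sizes (data): 10 * 552 B + 175 B (last, 175 <= 556 OK)
Total bytes sent = payload + n_frags * header = 5695 + 11*20 = 5695 + 220 = 5915 B

11, 5915


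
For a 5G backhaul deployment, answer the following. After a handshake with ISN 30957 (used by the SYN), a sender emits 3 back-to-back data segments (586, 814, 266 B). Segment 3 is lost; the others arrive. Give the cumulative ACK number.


SYN uses sequence number 30957; first data byte = ISN + 1 = 30958.
Segment 1: SEQ = 30958, len = 586 B, covers [30958, 31543]
Segment 2: SEQ = 31544, len = 814 B, covers [31544, 32357]
Segment 3: SEQ = 32358, len = 266 B, covers [32358, 32623] [LOST]
In-order data received: bytes [30958, 32357] (segments 1..2).
Segment 3 missing -> gap begins at byte 32358.
Cumulative ACK = next expected in-order byte = 30958 + 586 + 814 = 32358

32358


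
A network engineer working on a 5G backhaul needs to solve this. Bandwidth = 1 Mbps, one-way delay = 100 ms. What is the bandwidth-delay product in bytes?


Given: bandwidth = 1 Mbps, delay = 100 ms
BDP in bits = 1 * 10^6 * 100 / 1000
BDP in bits = 100000
BDP in bytes = 100000 / 8 = 12500

12500


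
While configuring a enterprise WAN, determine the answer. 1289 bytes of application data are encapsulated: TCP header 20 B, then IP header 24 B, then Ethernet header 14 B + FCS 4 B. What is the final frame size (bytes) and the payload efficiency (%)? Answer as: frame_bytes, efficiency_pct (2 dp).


TCP segment = 1289 + 20 = 1309 B
IP packet = 1309 + 24 = 1333 B
Ethernet frame = 1333 + 14 + 4 = 1351 B
Efficiency = app / frame = 1289 / 1351 = 0.954108 = 95.4108% -> 95.41% (2 dp)

1351, 95.41


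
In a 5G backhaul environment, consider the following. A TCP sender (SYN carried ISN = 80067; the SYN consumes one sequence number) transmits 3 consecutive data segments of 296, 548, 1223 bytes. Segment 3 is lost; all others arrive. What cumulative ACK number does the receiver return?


SYN uses sequence number 80067; first data byte = ISN + 1 = 80068.
Segment 1: SEQ = 80068, len = 296 B, covers [80068, 80363]
Segment 2: SEQ = 80364, len = 548 B, covers [80364, 80911]
Segment 3: SEQ = 80912, len = 1223 B, covers [80912, 82134] [LOST]
In-order data received: bytes [80068, 80911] (segments 1..2).
Segment 3 missing -> gap begins at byte 80912.
Cumulative ACK = next expected in-order byte = 80068 + 296 + 548 = 80912

80912


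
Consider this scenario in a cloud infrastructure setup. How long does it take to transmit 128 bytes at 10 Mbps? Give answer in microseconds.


Given: packet = 128 bytes, bandwidth = 10 Mbps
Packet in bits = 128 * 8 = 1024 bits
Bandwidth = 10 * 10^6 = 10000000 bps
Time = 1024 / 10000000 seconds
Time in us = 1024 * 10^6 / 10000000 = 102.4

102.4


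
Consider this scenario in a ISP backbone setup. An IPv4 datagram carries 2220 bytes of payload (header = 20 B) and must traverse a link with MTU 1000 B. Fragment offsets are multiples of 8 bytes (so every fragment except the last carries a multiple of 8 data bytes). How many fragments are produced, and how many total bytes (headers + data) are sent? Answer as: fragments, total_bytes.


Max data per non-final fragment = floor((MTU - header)/8)*8 = floor((1000 - 20)/8)*8 = floor(980/8)*8 = 976 B
Final fragment needs no 8-byte alignment: it can carry up to MTU - header = 980 B
Non-final fragments needed = ceil((payload - 980) / 976) = ceil(1240/976) = ceil(1.2705) = 2
Number of fragments = 2 + 1 = 3
Fragment sizes (data): 2 * 976 B + 268 B (last, 268 <= 980 OK)
Total bytes sent = payload + n_frags * header = 2220 + 3*20 = 2220 + 60 = 2280 B

3, 2280


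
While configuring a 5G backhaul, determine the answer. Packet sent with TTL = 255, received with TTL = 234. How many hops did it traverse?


Given: initial TTL = 255, received TTL = 234
Hops = initial TTL - received TTL
Hops = 255 - 234 = 21

21


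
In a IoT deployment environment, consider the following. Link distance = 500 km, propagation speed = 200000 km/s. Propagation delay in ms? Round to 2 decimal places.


Given: distance = 500 km, speed = 200000 km/s
Delay = distance / speed = 500 / 200000 seconds
Delay in ms = 500 * 1000 / 200000
Delay = 2.5000 ms
Rounded to 2 dp = 2.50 ms

2.50


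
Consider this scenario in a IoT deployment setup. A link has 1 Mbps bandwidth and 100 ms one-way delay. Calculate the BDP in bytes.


Given: bandwidth = 1 Mbps, delay = 100 ms
BDP in bits = 1 * 10^6 * 100 / 1000
BDP in bits = 100000
BDP in bytes = 100000 / 8 = 12500

12500


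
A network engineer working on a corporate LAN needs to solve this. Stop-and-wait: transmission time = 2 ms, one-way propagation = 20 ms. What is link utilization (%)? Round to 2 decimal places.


Given: Ttrans = 2 ms, Tprop = 20 ms
RTT = 2 * Tprop = 2 * 20 = 40 ms
U = Ttrans / (Ttrans + RTT)
U = 2 / (2 + 40)
U = 2 / 42 = 0.047619
U% = 4.76%

4.76


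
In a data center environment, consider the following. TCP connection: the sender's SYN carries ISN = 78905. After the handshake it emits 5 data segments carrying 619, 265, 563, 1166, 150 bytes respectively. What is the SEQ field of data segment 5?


The SYN occupies sequence number ISN = 78905, so the first data byte is ISN + 1 = 78906.
SEQ of data segment i = (ISN + 1) + sum of payload sizes of segments 1..i-1.
Segment 1: SEQ = 78906, payload = 619 bytes
Segment 2: SEQ = 79525, payload = 265 bytes
Segment 3: SEQ = 79790, payload = 563 bytes
Segment 4: SEQ = 80353, payload = 1166 bytes
Segment 5: SEQ = 81519, payload = 150 bytes
SEQ of segment 5 = 78906 + 619 + 265 + 563 + 1166 = 81519

81519


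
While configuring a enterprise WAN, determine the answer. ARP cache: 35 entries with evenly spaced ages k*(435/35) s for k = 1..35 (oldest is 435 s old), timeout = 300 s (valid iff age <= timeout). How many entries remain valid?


Ages are k * 435/35 s for k = 1..35 (spacing = 12.4286 s).
Entry k is valid iff k * 435/35 <= 300 iff k <= 35 * 300 / 435 = 24.1379
n_valid = floor(24.1379) = 24
(n_stale = 35 - 24 = 11)

24


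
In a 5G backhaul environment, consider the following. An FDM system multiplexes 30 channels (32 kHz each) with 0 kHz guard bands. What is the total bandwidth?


Given: 30 channels, 32 kHz each, guard = 0 kHz
Channel bandwidth = 30 * 32 = 960 kHz
Guard bands = 29 gaps * 0 kHz = 0 kHz
Total = 960 + 0 = 960 kHz

960


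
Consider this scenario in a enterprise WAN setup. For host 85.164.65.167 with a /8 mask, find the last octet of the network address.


Given: IP = 85.164.65.167, prefix = /8
Subnet mask = 255.0.0.0
Last octet of IP: 167
Last octet of mask: 0
Network last octet = 167 AND 0 = 0

0


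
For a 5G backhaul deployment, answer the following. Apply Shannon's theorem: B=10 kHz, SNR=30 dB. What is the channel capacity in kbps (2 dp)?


Given: B = 10 kHz, SNR = 30 dB
SNR linear = 10^(30/10) = 1000
1 + SNR = 1001
log2(1001) = 9.9672262588
C = 10 * 1000 * 9.9672262588 = 99672.2626 bps
C = 99.672263 kbps -> 99.67 kbps (2 dp)

99.67


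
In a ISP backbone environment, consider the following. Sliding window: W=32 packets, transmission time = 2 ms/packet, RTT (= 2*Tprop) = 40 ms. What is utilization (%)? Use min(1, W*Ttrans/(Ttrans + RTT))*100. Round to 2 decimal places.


Given: W = 32, Ttrans = 2 ms, RTT = 40 ms (= 2 * Tprop, Tprop = 20 ms)
Cycle time = Ttrans + RTT = 2 + 40 = 42 ms (first packet sent until its ACK returns)
W * Ttrans = 32 * 2 = 64 ms of sending per cycle
W * Ttrans / (Ttrans + RTT) = 64 / 42 = 1.523810
U = min(1, 1.523810) = 1.000000
U% = 100.00%

100.00


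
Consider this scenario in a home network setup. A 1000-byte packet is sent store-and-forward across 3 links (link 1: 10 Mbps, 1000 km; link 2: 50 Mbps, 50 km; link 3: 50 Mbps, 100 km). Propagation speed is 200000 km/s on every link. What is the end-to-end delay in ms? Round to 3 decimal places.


Packet = 1000 bytes = 8000 bits. Store-and-forward: sum (t_trans + t_prop) per link.
Link 1: t_trans = 8000/(10*10^6) s = 0.8000 ms; t_prop = 1000/200000 s = 5.0000 ms; subtotal = 5.8000 ms
Link 2: t_trans = 8000/(50*10^6) s = 0.1600 ms; t_prop = 50/200000 s = 0.2500 ms; subtotal = 0.4100 ms
Link 3: t_trans = 8000/(50*10^6) s = 0.1600 ms; t_prop = 100/200000 s = 0.5000 ms; subtotal = 0.6600 ms
End-to-end = 5.8000 + 0.4100 + 0.6600 = 6.8700 ms -> 6.870 ms (3 dp)

6.870


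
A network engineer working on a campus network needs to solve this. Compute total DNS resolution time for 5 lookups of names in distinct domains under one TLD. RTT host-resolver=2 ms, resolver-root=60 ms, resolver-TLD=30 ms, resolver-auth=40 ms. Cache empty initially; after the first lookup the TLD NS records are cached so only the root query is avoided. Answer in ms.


Lookup 1 (cold cache): local + root + TLD + auth = 2 + 60 + 30 + 40 = 132 ms
Lookups 2..5 (TLD NS cached -> skip root; new domain -> still ask TLD and auth): local + TLD + auth = 2 + 30 + 40 = 72 ms each
Remaining 4 lookups: 4 * 72 = 288 ms
Total = 132 + 288 = 420 ms

420


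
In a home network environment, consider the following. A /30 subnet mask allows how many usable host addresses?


Given: subnet mask /30
Host bits = 32 - 30 = 2
Total addresses = 2^2 = 4
Usable hosts = 4 - 2 (network + broadcast) = 2

2


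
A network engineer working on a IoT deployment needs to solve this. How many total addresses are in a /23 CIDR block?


Given: CIDR prefix /23
Host bits = 32 - 23 = 9
Total addresses = 2^9 = 512

512


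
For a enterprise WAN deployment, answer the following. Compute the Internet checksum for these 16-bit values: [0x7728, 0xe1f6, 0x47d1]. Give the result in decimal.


Given words: [0x7728, 0xe1f6, 0x47d1]
Step 1: Sum all words
Raw sum = 30504 + 57846 + 18385 = 106735
Step 2: Fold carry: (41199 + 1) = 41200
One's complement = ~41200 & 0xFFFF = 24335

24335


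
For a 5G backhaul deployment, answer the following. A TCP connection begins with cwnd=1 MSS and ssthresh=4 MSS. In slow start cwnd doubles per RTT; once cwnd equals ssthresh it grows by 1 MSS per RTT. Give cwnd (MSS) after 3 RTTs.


RTT 0: cwnd = 1 MSS (initial)
RTT 1: cwnd = 2 MSS (slow start, doubled)
RTT 2: cwnd = 4 MSS (slow start, doubled)
RTT 3: cwnd = 5 MSS (congestion avoidance, +1)

5


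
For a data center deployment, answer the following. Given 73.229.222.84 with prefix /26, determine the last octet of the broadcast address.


Given: IP = 73.229.222.84, prefix = /26
Host bits = 32 - 26 = 6
Network last octet = 84 AND mask = 64
Host part size = 2^6 - 1 = 63
Broadcast last octet = 64 OR 63 = 127

127


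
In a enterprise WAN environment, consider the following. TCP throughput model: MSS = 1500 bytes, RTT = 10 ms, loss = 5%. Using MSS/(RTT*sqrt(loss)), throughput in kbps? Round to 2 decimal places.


Given: MSS = 1500 bytes, RTT = 10 ms, loss = 5%
RTT in seconds = 10 / 1000 = 0.01
Loss rate = 5% = 0.05
sqrt(loss) = sqrt(0.05) = 0.223606797750
Throughput (bytes/s) = 1500 / (0.01 * 0.223606797750) = 670820.3932
Throughput (kbps) = 670820.3932 * 8 / 1000 = 5366.563146 -> 5366.56 kbps (2 dp)

5366.56


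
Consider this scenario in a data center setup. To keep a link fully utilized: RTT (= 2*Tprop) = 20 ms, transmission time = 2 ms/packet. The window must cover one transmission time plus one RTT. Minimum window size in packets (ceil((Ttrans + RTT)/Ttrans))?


Given: Ttrans = 2 ms, RTT = 20 ms (= 2 * Tprop, Tprop = 10 ms)
Time until first ACK returns = Ttrans + RTT = 2 + 20 = 22 ms
Need W * Ttrans >= Ttrans + RTT  ->  W >= (Ttrans + RTT) / Ttrans
(Ttrans + RTT) / Ttrans = 22 / 2 = 11
W_min = ceil(11) = 11

11


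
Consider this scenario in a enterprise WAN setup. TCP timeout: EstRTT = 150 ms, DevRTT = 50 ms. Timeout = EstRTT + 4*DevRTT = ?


Given: EstRTT = 150 ms, DevRTT = 50 ms
Timeout = EstRTT + 4 * DevRTT
4 * DevRTT = 4 * 50 = 200
Timeout = 150 + 200 = 350 ms

350


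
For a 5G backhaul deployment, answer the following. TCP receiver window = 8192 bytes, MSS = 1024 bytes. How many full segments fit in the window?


Given: RWND = 8192 bytes, MSS = 1024 bytes
Full segments = floor(RWND / MSS)
Full segments = floor(8192 / 1024)
Full segments = floor(8.0) = 8

8


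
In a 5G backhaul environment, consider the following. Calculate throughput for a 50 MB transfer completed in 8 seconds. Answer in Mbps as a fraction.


Given: file = 50 MB, time = 8 s
File in Mb = 50 * 8 = 400 Mb
Throughput = 400 / 8 Mbps
Throughput = 50 Mbps

50


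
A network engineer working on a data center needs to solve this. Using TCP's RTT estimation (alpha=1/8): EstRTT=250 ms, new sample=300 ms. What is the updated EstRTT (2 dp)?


Given: EstRTT = 250 ms, SampleRTT = 300 ms, alpha = 1/8
New EstRTT = (1 - alpha) * EstRTT + alpha * SampleRTT
(7/8) * 250 = 218.75
(1/8) * 300 = 37.5
New EstRTT = 218.75 + 37.5 = 256.25 ms -> 256.25 ms (2 dp)

256.25


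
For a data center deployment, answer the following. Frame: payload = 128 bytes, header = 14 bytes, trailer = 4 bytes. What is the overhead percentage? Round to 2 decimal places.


Given: payload = 128 B, header = 14 B, trailer = 4 B
Overhead bytes = header + trailer = 14 + 4 = 18
Total frame = payload + overhead = 128 + 18 = 146
Overhead % = 18 / 146 * 100 = 12.3288% -> 12.33% (2 dp)

12.33


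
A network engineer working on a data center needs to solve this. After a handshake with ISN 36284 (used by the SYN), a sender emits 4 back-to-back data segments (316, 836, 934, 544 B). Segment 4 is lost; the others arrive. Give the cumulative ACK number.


SYN uses sequence number 36284; first data byte = ISN + 1 = 36285.
Segment 1: SEQ = 36285, len = 316 B, covers [36285, 36600]
Segment 2: SEQ = 36601, len = 836 B, covers [36601, 37436]
Segment 3: SEQ = 37437, len = 934 B, covers [37437, 38370]
Segment 4: SEQ = 38371, len = 544 B, covers [38371, 38914] [LOST]
In-order data received: bytes [36285, 38370] (segments 1..3).
Segment 4 missing -> gap begins at byte 38371.
Cumulative ACK = next expected in-order byte = 36285 + 316 + 836 + 934 = 38371

38371


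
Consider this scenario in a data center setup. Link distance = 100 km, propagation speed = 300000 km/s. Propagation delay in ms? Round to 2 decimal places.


Given: distance = 100 km, speed = 300000 km/s
Delay = distance / speed = 100 / 300000 seconds
Delay in ms = 100 * 1000 / 300000
Delay = 0.3333 ms
Rounded to 2 dp = 0.33 ms

0.33


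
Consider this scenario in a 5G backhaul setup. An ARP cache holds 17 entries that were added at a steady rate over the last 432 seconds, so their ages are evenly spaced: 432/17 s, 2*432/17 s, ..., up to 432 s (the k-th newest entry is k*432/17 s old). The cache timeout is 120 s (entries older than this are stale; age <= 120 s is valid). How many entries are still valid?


Ages are k * 432/17 s for k = 1..17 (spacing = 25.4118 s).
Entry k is valid iff k * 432/17 <= 120 iff k <= 17 * 120 / 432 = 4.7222
n_valid = floor(4.7222) = 4
(n_stale = 17 - 4 = 13)

4


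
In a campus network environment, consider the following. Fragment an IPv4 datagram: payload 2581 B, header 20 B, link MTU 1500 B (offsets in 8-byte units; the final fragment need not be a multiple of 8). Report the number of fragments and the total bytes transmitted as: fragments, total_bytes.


Max data per non-final fragment = floor((MTU - header)/8)*8 = floor((1500 - 20)/8)*8 = floor(1480/8)*8 = 1480 B
Final fragment needs no 8-byte alignment: it can carry up to MTU - header = 1480 B
Non-final fragments needed = ceil((payload - 1480) / 1480) = ceil(1101/1480) = ceil(0.7439) = 1
Number of fragments = 1 + 1 = 2
Fragment sizes (data): 1 * 1480 B + 1101 B (last, 1101 <= 1480 OK)
Total bytes sent = payload + n_frags * header = 2581 + 2*20 = 2581 + 40 = 2621 B

2, 2621


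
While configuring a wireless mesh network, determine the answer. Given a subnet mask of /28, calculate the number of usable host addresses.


Given: subnet mask /28
Host bits = 32 - 28 = 4
Total addresses = 2^4 = 16
Usable hosts = 16 - 2 (network + broadcast) = 14

14


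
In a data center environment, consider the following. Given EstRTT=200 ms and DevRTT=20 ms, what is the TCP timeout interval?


Given: EstRTT = 200 ms, DevRTT = 20 ms
Timeout = EstRTT + 4 * DevRTT
4 * DevRTT = 4 * 20 = 80
Timeout = 200 + 80 = 280 ms

280


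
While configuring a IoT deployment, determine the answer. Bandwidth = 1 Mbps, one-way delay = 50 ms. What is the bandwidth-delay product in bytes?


Given: bandwidth = 1 Mbps, delay = 50 ms
BDP in bits = 1 * 10^6 * 50 / 1000
BDP in bits = 50000
BDP in bytes = 50000 / 8 = 6250

6250


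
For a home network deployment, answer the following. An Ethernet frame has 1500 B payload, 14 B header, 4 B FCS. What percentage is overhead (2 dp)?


Given: payload = 1500 B, header = 14 B, trailer = 4 B
Overhead bytes = header + trailer = 14 + 4 = 18
Total frame = payload + overhead = 1500 + 18 = 1518
Overhead % = 18 / 1518 * 100 = 1.1858% -> 1.19% (2 dp)

1.19


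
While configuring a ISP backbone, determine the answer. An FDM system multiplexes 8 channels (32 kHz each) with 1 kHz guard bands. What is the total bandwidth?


Given: 8 channels, 32 kHz each, guard = 1 kHz
Channel bandwidth = 8 * 32 = 256 kHz
Guard bands = 7 gaps * 1 kHz = 7 kHz
Total = 256 + 7 = 263 kHz

263


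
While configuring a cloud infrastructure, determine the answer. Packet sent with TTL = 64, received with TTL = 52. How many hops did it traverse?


Given: initial TTL = 64, received TTL = 52
Hops = initial TTL - received TTL
Hops = 64 - 52 = 12

12


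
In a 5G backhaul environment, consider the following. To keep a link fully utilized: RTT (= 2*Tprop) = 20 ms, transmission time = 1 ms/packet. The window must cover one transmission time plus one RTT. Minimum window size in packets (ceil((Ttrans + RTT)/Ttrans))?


Given: Ttrans = 1 ms, RTT = 20 ms (= 2 * Tprop, Tprop = 10 ms)
Time until first ACK returns = Ttrans + RTT = 1 + 20 = 21 ms
Need W * Ttrans >= Ttrans + RTT  ->  W >= (Ttrans + RTT) / Ttrans
(Ttrans + RTT) / Ttrans = 21 / 1 = 21
W_min = ceil(21) = 21

21


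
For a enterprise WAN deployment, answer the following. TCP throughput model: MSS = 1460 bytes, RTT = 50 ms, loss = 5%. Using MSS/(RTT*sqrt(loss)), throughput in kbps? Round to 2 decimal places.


Given: MSS = 1460 bytes, RTT = 50 ms, loss = 5%
RTT in seconds = 50 / 1000 = 0.05
Loss rate = 5% = 0.05
sqrt(loss) = sqrt(0.05) = 0.223606797750
Throughput (bytes/s) = 1460 / (0.05 * 0.223606797750) = 130586.3699
Throughput (kbps) = 130586.3699 * 8 / 1000 = 1044.690959 -> 1044.69 kbps (2 dp)

1044.69


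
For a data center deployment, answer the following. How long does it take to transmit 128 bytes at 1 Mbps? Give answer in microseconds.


Given: packet = 128 bytes, bandwidth = 1 Mbps
Packet in bits = 128 * 8 = 1024 bits
Bandwidth = 1 * 10^6 = 1000000 bps
Time = 1024 / 1000000 seconds
Time in us = 1024 * 10^6 / 1000000 = 1024

1024


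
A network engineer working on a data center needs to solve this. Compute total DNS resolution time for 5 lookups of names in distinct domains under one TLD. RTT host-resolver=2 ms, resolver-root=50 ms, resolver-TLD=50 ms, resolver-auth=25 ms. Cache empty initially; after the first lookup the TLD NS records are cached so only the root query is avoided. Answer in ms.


Lookup 1 (cold cache): local + root + TLD + auth = 2 + 50 + 50 + 25 = 127 ms
Lookups 2..5 (TLD NS cached -> skip root; new domain -> still ask TLD and auth): local + TLD + auth = 2 + 50 + 25 = 77 ms each
Remaining 4 lookups: 4 * 77 = 308 ms
Total = 127 + 308 = 435 ms

435


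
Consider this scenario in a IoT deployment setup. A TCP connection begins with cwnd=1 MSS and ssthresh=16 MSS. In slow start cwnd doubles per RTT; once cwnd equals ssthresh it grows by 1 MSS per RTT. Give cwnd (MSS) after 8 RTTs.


RTT 0: cwnd = 1 MSS (initial)
RTT 1: cwnd = 2 MSS (slow start, doubled)
RTT 2: cwnd = 4 MSS (slow start, doubled)
RTT 3: cwnd = 8 MSS (slow start, doubled)
RTT 4: cwnd = 16 MSS (slow start, doubled)
RTT 5: cwnd = 17 MSS (congestion avoidance, +1)
RTT 6: cwnd = 18 MSS (congestion avoidance, +1)
RTT 7: cwnd = 19 MSS (congestion avoidance, +1)
RTT 8: cwnd = 20 MSS (congestion avoidance, +1)

20


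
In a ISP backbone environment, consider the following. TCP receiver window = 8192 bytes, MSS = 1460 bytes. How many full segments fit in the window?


Given: RWND = 8192 bytes, MSS = 1460 bytes
Full segments = floor(RWND / MSS)
Full segments = floor(8192 / 1460)
Full segments = floor(5.611) = 5

5


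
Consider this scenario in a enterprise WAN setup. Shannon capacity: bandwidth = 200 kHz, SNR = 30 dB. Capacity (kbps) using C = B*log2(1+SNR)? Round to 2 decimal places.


Given: B = 200 kHz, SNR = 30 dB
SNR linear = 10^(30/10) = 1000
1 + SNR = 1001
log2(1001) = 9.9672262588
C = 200 * 1000 * 9.9672262588 = 1993445.2518 bps
C = 1993.445252 kbps -> 1993.45 kbps (2 dp)

1993.45


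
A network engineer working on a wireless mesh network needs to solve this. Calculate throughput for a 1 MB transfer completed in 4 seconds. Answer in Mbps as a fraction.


Given: file = 1 MB, time = 4 s
File in Mb = 1 * 8 = 8 Mb
Throughput = 8 / 4 Mbps
Throughput = 2 Mbps

2


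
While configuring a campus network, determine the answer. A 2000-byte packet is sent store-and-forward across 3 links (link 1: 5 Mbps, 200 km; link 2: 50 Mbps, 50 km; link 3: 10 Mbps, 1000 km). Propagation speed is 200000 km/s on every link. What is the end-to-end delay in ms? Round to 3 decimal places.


Packet = 2000 bytes = 16000 bits. Store-and-forward: sum (t_trans + t_prop) per link.
Link 1: t_trans = 16000/(5*10^6) s = 3.2000 ms; t_prop = 200/200000 s = 1.0000 ms; subtotal = 4.2000 ms
Link 2: t_trans = 16000/(50*10^6) s = 0.3200 ms; t_prop = 50/200000 s = 0.2500 ms; subtotal = 0.5700 ms
Link 3: t_trans = 16000/(10*10^6) s = 1.6000 ms; t_prop = 1000/200000 s = 5.0000 ms; subtotal = 6.6000 ms
End-to-end = 4.2000 + 0.5700 + 6.6000 = 11.3700 ms -> 11.370 ms (3 dp)

11.370


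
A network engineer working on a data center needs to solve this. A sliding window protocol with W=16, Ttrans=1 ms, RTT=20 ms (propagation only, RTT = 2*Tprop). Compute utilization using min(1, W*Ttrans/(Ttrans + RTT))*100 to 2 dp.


Given: W = 16, Ttrans = 1 ms, RTT = 20 ms (= 2 * Tprop, Tprop = 10 ms)
Cycle time = Ttrans + RTT = 1 + 20 = 21 ms (first packet sent until its ACK returns)
W * Ttrans = 16 * 1 = 16 ms of sending per cycle
W * Ttrans / (Ttrans + RTT) = 16 / 21 = 0.761905
U = min(1, 0.761905) = 0.761905
U% = 76.19%

76.19


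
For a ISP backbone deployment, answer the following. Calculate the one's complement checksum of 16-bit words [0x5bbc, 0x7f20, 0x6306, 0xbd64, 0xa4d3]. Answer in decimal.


Given words: [0x5bbc, 0x7f20, 0x6306, 0xbd64, 0xa4d3]
Step 1: Sum all words
Raw sum = 23484 + 32544 + 25350 + 48484 + 42195 = 172057
Step 2: Fold carry: (40985 + 2) = 40987
One's complement = ~40987 & 0xFFFF = 24548

24548


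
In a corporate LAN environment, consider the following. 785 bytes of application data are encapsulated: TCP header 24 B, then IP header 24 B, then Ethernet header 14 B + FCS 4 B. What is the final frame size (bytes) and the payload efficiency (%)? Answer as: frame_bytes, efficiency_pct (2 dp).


TCP segment = 785 + 24 = 809 B
IP packet = 809 + 24 = 833 B
Ethernet frame = 833 + 14 + 4 = 851 B
Efficiency = app / frame = 785 / 851 = 0.922444 = 92.2444% -> 92.24% (2 dp)

851, 92.24


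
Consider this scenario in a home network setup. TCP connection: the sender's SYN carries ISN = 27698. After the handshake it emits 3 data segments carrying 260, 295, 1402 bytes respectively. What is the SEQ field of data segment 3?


The SYN occupies sequence number ISN = 27698, so the first data byte is ISN + 1 = 27699.
SEQ of data segment i = (ISN + 1) + sum of payload sizes of segments 1..i-1.
Segment 1: SEQ = 27699, payload = 260 bytes
Segment 2: SEQ = 27959, payload = 295 bytes
Segment 3: SEQ = 28254, payload = 1402 bytes
SEQ of segment 3 = 27699 + 260 + 295 = 28254

28254


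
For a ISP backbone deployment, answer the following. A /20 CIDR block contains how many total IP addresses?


Given: CIDR prefix /20
Host bits = 32 - 20 = 12
Total addresses = 2^12 = 4096

4096


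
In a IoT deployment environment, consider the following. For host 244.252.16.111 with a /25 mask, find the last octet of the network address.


Given: IP = 244.252.16.111, prefix = /25
Subnet mask = 255.255.255.128
Last octet of IP: 111
Last octet of mask: 128
Network last octet = 111 AND 128 = 0

0


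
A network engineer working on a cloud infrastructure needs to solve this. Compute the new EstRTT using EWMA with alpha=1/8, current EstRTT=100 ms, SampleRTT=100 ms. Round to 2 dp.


Given: EstRTT = 100 ms, SampleRTT = 100 ms, alpha = 1/8
New EstRTT = (1 - alpha) * EstRTT + alpha * SampleRTT
(7/8) * 100 = 87.5
(1/8) * 100 = 12.5
New EstRTT = 87.5 + 12.5 = 100 ms -> 100.00 ms (2 dp)

100.00


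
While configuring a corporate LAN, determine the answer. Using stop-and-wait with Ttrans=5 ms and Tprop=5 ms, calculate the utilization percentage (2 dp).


Given: Ttrans = 5 ms, Tprop = 5 ms
RTT = 2 * Tprop = 2 * 5 = 10 ms
U = Ttrans / (Ttrans + RTT)
U = 5 / (5 + 10)
U = 5 / 15 = 0.333333
U% = 33.33%

33.33


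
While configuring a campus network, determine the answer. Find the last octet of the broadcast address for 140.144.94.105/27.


Given: IP = 140.144.94.105, prefix = /27
Host bits = 32 - 27 = 5
Network last octet = 105 AND mask = 96
Host part size = 2^5 - 1 = 31
Broadcast last octet = 96 OR 31 = 127

127


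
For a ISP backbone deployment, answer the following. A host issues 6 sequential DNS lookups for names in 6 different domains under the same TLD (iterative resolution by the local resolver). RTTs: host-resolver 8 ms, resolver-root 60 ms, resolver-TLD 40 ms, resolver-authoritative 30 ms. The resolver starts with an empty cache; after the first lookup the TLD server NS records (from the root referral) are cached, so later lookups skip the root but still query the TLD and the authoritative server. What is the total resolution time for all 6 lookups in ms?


Lookup 1 (cold cache): local + root + TLD + auth = 8 + 60 + 40 + 30 = 138 ms
Lookups 2..6 (TLD NS cached -> skip root; new domain -> still ask TLD and auth): local + TLD + auth = 8 + 40 + 30 = 78 ms each
Remaining 5 lookups: 5 * 78 = 390 ms
Total = 138 + 390 = 528 ms

528


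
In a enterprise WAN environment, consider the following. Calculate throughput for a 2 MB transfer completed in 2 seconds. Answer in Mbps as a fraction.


Given: file = 2 MB, time = 2 s
File in Mb = 2 * 8 = 16 Mb
Throughput = 16 / 2 Mbps
Throughput = 8 Mbps

8


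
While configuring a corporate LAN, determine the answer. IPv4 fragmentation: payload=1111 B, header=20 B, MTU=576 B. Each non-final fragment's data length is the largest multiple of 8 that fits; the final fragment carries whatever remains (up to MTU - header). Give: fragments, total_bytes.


Max data per non-final fragment = floor((MTU - header)/8)*8 = floor((576 - 20)/8)*8 = floor(556/8)*8 = 552 B
Final fragment needs no 8-byte alignment: it can carry up to MTU - header = 556 B
Non-final fragments needed = ceil((payload - 556) / 552) = ceil(555/552) = ceil(1.0054) = 2
Number of fragments = 2 + 1 = 3
Fragment sizes (data): 2 * 552 B + 7 B (last, 7 <= 556 OK)
Total bytes sent = payload + n_frags * header = 1111 + 3*20 = 1111 + 60 = 1171 B

3, 1171


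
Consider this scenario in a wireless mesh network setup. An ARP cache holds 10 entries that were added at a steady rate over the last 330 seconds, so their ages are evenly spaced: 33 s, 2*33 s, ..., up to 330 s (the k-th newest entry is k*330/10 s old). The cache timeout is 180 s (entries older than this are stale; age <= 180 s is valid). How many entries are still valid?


Ages are k * 330/10 s for k = 1..10 (spacing = 33.0000 s).
Entry k is valid iff k * 330/10 <= 180 iff k <= 10 * 180 / 330 = 5.4545
n_valid = floor(5.4545) = 5
(n_stale = 10 - 5 = 5)

5


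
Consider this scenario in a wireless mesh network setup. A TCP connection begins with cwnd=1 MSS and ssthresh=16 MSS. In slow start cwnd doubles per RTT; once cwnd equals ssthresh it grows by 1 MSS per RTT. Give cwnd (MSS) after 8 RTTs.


RTT 0: cwnd = 1 MSS (initial)
RTT 1: cwnd = 2 MSS (slow start, doubled)
RTT 2: cwnd = 4 MSS (slow start, doubled)
RTT 3: cwnd = 8 MSS (slow start, doubled)
RTT 4: cwnd = 16 MSS (slow start, doubled)
RTT 5: cwnd = 17 MSS (congestion avoidance, +1)
RTT 6: cwnd = 18 MSS (congestion avoidance, +1)
RTT 7: cwnd = 19 MSS (congestion avoidance, +1)
RTT 8: cwnd = 20 MSS (congestion avoidance, +1)

20


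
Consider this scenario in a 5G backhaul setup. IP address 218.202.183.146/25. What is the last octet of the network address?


Given: IP = 218.202.183.146, prefix = /25
Subnet mask = 255.255.255.128
Last octet of IP: 146
Last octet of mask: 128
Network last octet = 146 AND 128 = 128

128


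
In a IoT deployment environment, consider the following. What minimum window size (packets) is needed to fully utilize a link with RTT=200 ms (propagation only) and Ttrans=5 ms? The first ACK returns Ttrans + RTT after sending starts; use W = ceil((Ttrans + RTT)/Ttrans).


Given: Ttrans = 5 ms, RTT = 200 ms (= 2 * Tprop, Tprop = 100 ms)
Time until first ACK returns = Ttrans + RTT = 5 + 200 = 205 ms
Need W * Ttrans >= Ttrans + RTT  ->  W >= (Ttrans + RTT) / Ttrans
(Ttrans + RTT) / Ttrans = 205 / 5 = 41
W_min = ceil(41) = 41

41


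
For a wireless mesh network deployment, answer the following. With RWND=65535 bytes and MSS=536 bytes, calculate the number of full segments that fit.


Given: RWND = 65535 bytes, MSS = 536 bytes
Full segments = floor(RWND / MSS)
Full segments = floor(65535 / 536)
Full segments = floor(122.2668) = 122

122


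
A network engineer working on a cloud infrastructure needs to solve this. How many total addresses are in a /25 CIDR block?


Given: CIDR prefix /25
Host bits = 32 - 25 = 7
Total addresses = 2^7 = 128

128


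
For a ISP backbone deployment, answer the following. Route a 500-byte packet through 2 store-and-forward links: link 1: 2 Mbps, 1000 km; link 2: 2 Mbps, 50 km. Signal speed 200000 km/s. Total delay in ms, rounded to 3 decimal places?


Packet = 500 bytes = 4000 bits. Store-and-forward: sum (t_trans + t_prop) per link.
Link 1: t_trans = 4000/(2*10^6) s = 2.0000 ms; t_prop = 1000/200000 s = 5.0000 ms; subtotal = 7.0000 ms
Link 2: t_trans = 4000/(2*10^6) s = 2.0000 ms; t_prop = 50/200000 s = 0.2500 ms; subtotal = 2.2500 ms
End-to-end = 7.0000 + 2.2500 = 9.2500 ms -> 9.250 ms (3 dp)

9.250


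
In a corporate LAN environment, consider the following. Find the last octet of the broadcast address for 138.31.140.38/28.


Given: IP = 138.31.140.38, prefix = /28
Host bits = 32 - 28 = 4
Network last octet = 38 AND mask = 32
Host part size = 2^4 - 1 = 15
Broadcast last octet = 32 OR 15 = 47

47


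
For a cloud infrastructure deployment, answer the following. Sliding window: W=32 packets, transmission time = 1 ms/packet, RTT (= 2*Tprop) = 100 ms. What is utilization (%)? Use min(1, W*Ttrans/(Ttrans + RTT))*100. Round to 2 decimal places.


Given: W = 32, Ttrans = 1 ms, RTT = 100 ms (= 2 * Tprop, Tprop = 50 ms)
Cycle time = Ttrans + RTT = 1 + 100 = 101 ms (first packet sent until its ACK returns)
W * Ttrans = 32 * 1 = 32 ms of sending per cycle
W * Ttrans / (Ttrans + RTT) = 32 / 101 = 0.316832
U = min(1, 0.316832) = 0.316832
U% = 31.68%

31.68


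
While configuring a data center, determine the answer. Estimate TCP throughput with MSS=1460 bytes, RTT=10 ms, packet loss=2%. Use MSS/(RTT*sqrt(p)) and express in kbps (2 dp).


Given: MSS = 1460 bytes, RTT = 10 ms, loss = 2%
RTT in seconds = 10 / 1000 = 0.01
Loss rate = 2% = 0.02
sqrt(loss) = sqrt(0.02) = 0.141421356237
Throughput (bytes/s) = 1460 / (0.01 * 0.141421356237) = 1032375.9005
Throughput (kbps) = 1032375.9005 * 8 / 1000 = 8259.007204 -> 8259.01 kbps (2 dp)

8259.01


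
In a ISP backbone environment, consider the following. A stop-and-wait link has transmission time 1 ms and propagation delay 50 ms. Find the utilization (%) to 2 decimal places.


Given: Ttrans = 1 ms, Tprop = 50 ms
RTT = 2 * Tprop = 2 * 50 = 100 ms
U = Ttrans / (Ttrans + RTT)
U = 1 / (1 + 100)
U = 1 / 101 = 0.009901
U% = 0.99%

0.99


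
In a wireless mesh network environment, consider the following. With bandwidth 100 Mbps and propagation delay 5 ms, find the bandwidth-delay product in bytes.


Given: bandwidth = 100 Mbps, delay = 5 ms
BDP in bits = 100 * 10^6 * 5 / 1000
BDP in bits = 500000
BDP in bytes = 500000 / 8 = 62500

62500


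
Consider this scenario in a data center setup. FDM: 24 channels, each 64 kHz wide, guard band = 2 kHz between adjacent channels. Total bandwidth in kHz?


Given: 24 channels, 64 kHz each, guard = 2 kHz
Channel bandwidth = 24 * 64 = 1536 kHz
Guard bands = 23 gaps * 2 kHz = 46 kHz
Total = 1536 + 46 = 1582 kHz

1582


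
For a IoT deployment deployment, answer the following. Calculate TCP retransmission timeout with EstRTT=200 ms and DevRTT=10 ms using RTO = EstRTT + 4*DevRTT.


Given: EstRTT = 200 ms, DevRTT = 10 ms
Timeout = EstRTT + 4 * DevRTT
4 * DevRTT = 4 * 10 = 40
Timeout = 200 + 40 = 240 ms

240


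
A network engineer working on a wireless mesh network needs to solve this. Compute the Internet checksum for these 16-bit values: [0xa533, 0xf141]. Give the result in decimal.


Given words: [0xa533, 0xf141]
Step 1: Sum all words
Raw sum = 42291 + 61761 = 104052
Step 2: Fold carry: (38516 + 1) = 38517
One's complement = ~38517 & 0xFFFF = 27018

27018


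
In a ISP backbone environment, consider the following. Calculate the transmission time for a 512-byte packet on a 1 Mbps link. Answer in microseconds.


Given: packet = 512 bytes, bandwidth = 1 Mbps
Packet in bits = 512 * 8 = 4096 bits
Bandwidth = 1 * 10^6 = 1000000 bps
Time = 4096 / 1000000 seconds
Time in us = 4096 * 10^6 / 1000000 = 4096

4096
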